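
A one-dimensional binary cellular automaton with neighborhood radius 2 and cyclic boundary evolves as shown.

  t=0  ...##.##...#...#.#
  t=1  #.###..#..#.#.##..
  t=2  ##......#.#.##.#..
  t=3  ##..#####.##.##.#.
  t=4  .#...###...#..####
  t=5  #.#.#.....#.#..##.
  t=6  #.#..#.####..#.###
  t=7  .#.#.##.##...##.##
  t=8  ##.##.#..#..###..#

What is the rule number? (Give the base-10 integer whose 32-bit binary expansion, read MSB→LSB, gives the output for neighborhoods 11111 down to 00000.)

3290479471

  nb #####: next=#  (t=3,i=6, bit31=1)
  nb ####.: next=#  (t=3,i=7, bit30=1)
  nb ###.#: next=.  (t=3,i=8, bit29=0)
  nb ###..: next=.  (t=1,i=4, bit28=0)
  nb ##.##: next=.  (t=0,i=5, bit27=0)
  nb ##.#.: next=#  (t=2,i=14, bit26=1)
  nb ##..#: next=.  (t=1,i=5, bit25=0)
  nb ##...: next=.  (t=0,i=8, bit24=0)
  nb #.###: next=.  (t=1,i=2, bit23=0)
  nb #.##.: next=.  (t=0,i=6, bit22=0)
  nb #.#.#: next=#  (t=1,i=12, bit21=1)
  nb #.#..: next=.  (t=0,i=17, bit20=0)
  nb #..##: next=.  (t=2,i=17, bit19=0)
  nb #..#.: next=.  (t=1,i=6, bit18=0)
  nb #...#: next=.  (t=0,i=1, bit17=0)
  nb #....: next=.  (t=2,i=3, bit16=0)
  nb .####: next=#  (t=3,i=5, bit15=1)
  nb .###.: next=.  (t=1,i=3, bit14=0)
  nb .##.#: next=#  (t=0,i=4, bit13=1)
  nb .##..: next=#  (t=0,i=7, bit12=1)
  nb .#.##: next=#  (t=1,i=1, bit11=1)
  nb .#.#.: next=.  (t=0,i=16, bit10=0)
  nb .#..#: next=#  (t=1,i=8, bit9=1)
  nb .#...: next=#  (t=0,i=0, bit8=1)
  nb ..###: next=.  (t=3,i=4, bit7=0)
  nb ..##.: next=#  (t=0,i=3, bit6=1)
  nb ..#.#: next=#  (t=0,i=15, bit5=1)
  nb ..#..: next=.  (t=0,i=11, bit4=0)
  nb ...##: next=#  (t=0,i=2, bit3=1)
  nb ...#.: next=#  (t=0,i=10, bit2=1)
  nb ....#: next=#  (t=2,i=6, bit1=1)
  nb .....: next=#  (t=2,i=4, bit0=1)
  bits 11000100001000001011101101101111 = 3290479471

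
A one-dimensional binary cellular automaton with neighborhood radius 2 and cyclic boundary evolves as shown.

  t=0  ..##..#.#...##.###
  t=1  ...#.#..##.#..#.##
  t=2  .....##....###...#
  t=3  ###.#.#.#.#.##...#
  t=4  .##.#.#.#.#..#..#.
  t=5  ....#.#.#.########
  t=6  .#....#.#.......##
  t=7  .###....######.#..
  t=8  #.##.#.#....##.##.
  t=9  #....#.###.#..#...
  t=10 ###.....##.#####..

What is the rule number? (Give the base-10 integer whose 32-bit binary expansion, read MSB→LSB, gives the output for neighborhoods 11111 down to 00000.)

2016760601

  #####|.  b31=0 t=5,i=12
  ####.|#  b30=1 t=3,i=1
  ###.#|#  b29=1 t=3,i=2
  ###..|#  b28=1 t=0,i=17
  ##.##|#  b27=1 t=0,i=14
  ##.#.|.  b26=0 t=1,i=10
  ##..#|.  b25=0 t=0,i=0
  ##...|.  b24=0 t=1,i=0
  #.###|.  b23=0 t=0,i=15
  #.##.|.  b22=0 t=1,i=16
  #.#.#|#  b21=1 t=3,i=4
  #.#..|#  b20=1 t=0,i=8
  #..##|.  b19=0 t=0,i=1
  #..#.|#  b18=1 t=0,i=5
  #...#|.  b17=0 t=0,i=10
  #....|#  b16=1 t=2,i=1
  .####|.  b15=0 t=3,i=0
  .###.|#  b14=1 t=0,i=16
  .##.#|.  b13=0 t=0,i=13
  .##..|#  b12=1 t=0,i=3
  .#.##|.  b11=0 t=1,i=15
  .#.#.|.  b10=0 t=0,i=7
  .#..#|#  b9=1 t=1,i=6
  .#...|#  b8=1 t=0,i=9
  ..###|.  b7=0 t=2,i=11
  ..##.|.  b6=0 t=0,i=2
  ..#.#|.  b5=0 t=0,i=6
  ..#..|#  b4=1 t=2,i=17
  ...##|#  b3=1 t=0,i=11
  ...#.|.  b2=0 t=1,i=2
  ....#|.  b1=0 t=2,i=3
  .....|#  b0=1 t=2,i=2
  bits 01111000001101010101001100011001 = 2016760601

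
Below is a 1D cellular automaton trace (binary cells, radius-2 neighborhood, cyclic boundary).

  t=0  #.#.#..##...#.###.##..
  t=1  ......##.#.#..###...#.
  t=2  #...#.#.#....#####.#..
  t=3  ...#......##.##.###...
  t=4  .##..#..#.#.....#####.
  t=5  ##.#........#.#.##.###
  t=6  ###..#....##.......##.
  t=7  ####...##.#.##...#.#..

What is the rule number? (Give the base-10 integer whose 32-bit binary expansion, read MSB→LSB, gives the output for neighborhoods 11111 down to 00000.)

  #####|.  b31=0 t=2,i=15
  ####.|#  b30=1 t=2,i=16
  ###.#|#  b29=1 t=0,i=16
  ###..|#  b28=1 t=1,i=16
  ##.##|.  b27=0 t=0,i=17
  ##.#.|#  b26=1 t=1,i=8
  ##..#|#  b25=1 t=0,i=20
  ##...|#  b24=1 t=0,i=9
  #.###|#  b23=1 t=0,i=14
  #.##.|.  b22=0 t=0,i=18
  #.#.#|.  b21=0 t=0,i=2
  #.#..|.  b20=0 t=0,i=4
  #..##|#  b19=1 t=0,i=6
  #..#.|.  b18=0 t=0,i=21
  #...#|.  b17=0 t=0,i=10
  #....|#  b16=1 t=1,i=0
  .####|#  b15=1 t=2,i=14
  .###.|#  b14=1 t=0,i=15
  .##.#|.  b13=0 t=1,i=7
  .##..|.  b12=0 t=0,i=8
  .#.##|.  b11=0 t=0,i=13
  .#.#.|.  b10=0 t=0,i=1
  .#..#|.  b9=0 t=0,i=5
  .#...|.  b8=0 t=1,i=21
  ..###|#  b7=1 t=1,i=14
  ..##.|#  b6=1 t=0,i=7
  ..#.#|.  b5=0 t=0,i=0
  ..#..|.  b4=0 t=1,i=20
  ...##|.  b3=0 t=1,i=5
  ...#.|#  b2=1 t=0,i=11
  ....#|#  b1=1 t=1,i=4
  .....|.  b0=0 t=1,i=1
  bits 01110111100010011100000011000110 = 2005516486

2005516486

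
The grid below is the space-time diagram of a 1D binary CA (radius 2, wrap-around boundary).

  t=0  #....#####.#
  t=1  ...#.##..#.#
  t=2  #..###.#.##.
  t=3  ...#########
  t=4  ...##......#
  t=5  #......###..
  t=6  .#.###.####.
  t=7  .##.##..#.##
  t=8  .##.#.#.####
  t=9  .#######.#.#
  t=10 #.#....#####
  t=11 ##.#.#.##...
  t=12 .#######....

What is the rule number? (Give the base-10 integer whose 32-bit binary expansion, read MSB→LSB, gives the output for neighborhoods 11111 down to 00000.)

912321955

  ##### -> .   bit 31 = 0  t=0,i=7
  ####. -> .   bit 30 = 0  t=0,i=8
  ###.# -> #   bit 29 = 1  t=0,i=9
  ###.. -> #   bit 28 = 1  t=3,i=11
  ##.## -> .   bit 27 = 0  t=0,i=10
  ##.#. -> #   bit 26 = 1  t=2,i=6
  ##..# -> #   bit 25 = 1  t=1,i=7
  ##... -> .   bit 24 = 0  t=0,i=1
  #.### -> .   bit 23 = 0  t=6,i=3
  #.##. -> #   bit 22 = 1  t=0,i=11
  #.#.# -> #   bit 21 = 1  t=2,i=7
  #.#.. -> .   bit 20 = 0  t=1,i=11
  #..## -> .   bit 19 = 0  t=2,i=2
  #..#. -> .   bit 18 = 0  t=1,i=8
  #...# -> .   bit 17 = 0  t=1,i=1
  #.... -> .   bit 16 = 0  t=0,i=2
  .#### -> #   bit 15 = 1  t=0,i=6
  .###. -> #   bit 14 = 1  t=2,i=4
  .##.# -> #   bit 13 = 1  t=2,i=10
  .##.. -> .   bit 12 = 0  t=0,i=0
  .#.## -> #   bit 11 = 1  t=1,i=4
  .#.#. -> #   bit 10 = 1  t=1,i=10
  .#..# -> .   bit 9 = 0  t=2,i=1
  .#... -> #   bit 8 = 1  t=1,i=0
  ..### -> #   bit 7 = 1  t=0,i=5
  ..##. -> .   bit 6 = 0  t=4,i=3
  ..#.# -> #   bit 5 = 1  t=1,i=3
  ..#.. -> .   bit 4 = 0  t=4,i=11
  ...## -> .   bit 3 = 0  t=0,i=4
  ...#. -> .   bit 2 = 0  t=1,i=2
  ....# -> #   bit 1 = 1  t=0,i=3
  ..... -> #   bit 0 = 1  t=4,i=7
  bits 00110110011000001110110110100011 = 912321955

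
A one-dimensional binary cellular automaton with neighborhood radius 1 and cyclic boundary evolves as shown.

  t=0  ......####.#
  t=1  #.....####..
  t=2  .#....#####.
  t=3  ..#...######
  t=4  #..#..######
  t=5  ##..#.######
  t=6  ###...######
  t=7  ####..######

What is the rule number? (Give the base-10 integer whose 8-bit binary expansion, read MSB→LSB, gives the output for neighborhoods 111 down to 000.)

216

  ### -> #   bit 7 = 1  t=0,i=7
  ##. -> #   bit 6 = 1  t=0,i=9
  #.# -> .   bit 5 = 0  t=0,i=10
  #.. -> #   bit 4 = 1  t=0,i=0
  .## -> #   bit 3 = 1  t=0,i=6
  .#. -> .   bit 2 = 0  t=0,i=11
  ..# -> .   bit 1 = 0  t=0,i=5
  ... -> .   bit 0 = 0  t=0,i=1
  bits 11011000 = 216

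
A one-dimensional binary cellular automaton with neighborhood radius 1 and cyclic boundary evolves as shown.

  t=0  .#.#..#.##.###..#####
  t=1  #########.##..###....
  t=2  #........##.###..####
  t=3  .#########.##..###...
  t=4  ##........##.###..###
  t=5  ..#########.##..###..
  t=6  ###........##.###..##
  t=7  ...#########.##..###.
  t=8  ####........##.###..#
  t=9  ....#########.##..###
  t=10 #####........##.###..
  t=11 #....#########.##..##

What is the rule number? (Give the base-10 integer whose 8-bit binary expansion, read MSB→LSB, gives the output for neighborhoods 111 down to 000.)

  [7] ### => .  t=0,i=12
  [6] ##. => .  t=0,i=9
  [5] #.# => #  t=0,i=0
  [4] #.. => #  t=0,i=4
  [3] .## => #  t=0,i=8
  [2] .#. => #  t=0,i=1
  [1] ..# => #  t=0,i=5
  [0] ... => #  t=1,i=18
  bits 00111111 = 63

63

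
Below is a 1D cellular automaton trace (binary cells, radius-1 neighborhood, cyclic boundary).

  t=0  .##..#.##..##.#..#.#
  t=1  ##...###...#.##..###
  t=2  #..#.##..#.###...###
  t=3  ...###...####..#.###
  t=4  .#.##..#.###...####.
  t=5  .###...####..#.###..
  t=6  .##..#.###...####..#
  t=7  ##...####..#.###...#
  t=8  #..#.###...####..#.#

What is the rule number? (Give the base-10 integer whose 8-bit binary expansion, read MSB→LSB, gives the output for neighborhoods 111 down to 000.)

  nb ###: next=#  (t=1,i=0, bit7=1)
  nb ##.: next=.  (t=0,i=2, bit6=0)
  nb #.#: next=#  (t=0,i=0, bit5=1)
  nb #..: next=.  (t=0,i=3, bit4=0)
  nb .##: next=#  (t=0,i=1, bit3=1)
  nb .#.: next=#  (t=0,i=5, bit2=1)
  nb ..#: next=.  (t=0,i=4, bit1=0)
  nb ...: next=#  (t=1,i=3, bit0=1)
  bits 10101101 = 173

173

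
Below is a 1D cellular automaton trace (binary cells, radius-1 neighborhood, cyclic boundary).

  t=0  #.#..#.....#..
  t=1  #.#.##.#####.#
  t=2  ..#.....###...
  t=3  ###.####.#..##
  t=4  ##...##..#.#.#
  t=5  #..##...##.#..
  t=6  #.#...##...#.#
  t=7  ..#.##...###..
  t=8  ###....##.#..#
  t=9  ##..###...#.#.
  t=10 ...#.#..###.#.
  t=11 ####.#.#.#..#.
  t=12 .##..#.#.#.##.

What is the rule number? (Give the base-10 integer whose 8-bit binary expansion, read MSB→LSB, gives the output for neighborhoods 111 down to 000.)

  ### -> #   bit 7 = 1  t=1,i=8
  ##. -> .   bit 6 = 0  t=1,i=0
  #.# -> .   bit 5 = 0  t=0,i=1
  #.. -> .   bit 4 = 0  t=0,i=3
  .## -> .   bit 3 = 0  t=1,i=4
  .#. -> #   bit 2 = 1  t=0,i=0
  ..# -> #   bit 1 = 1  t=0,i=4
  ... -> #   bit 0 = 1  t=0,i=7
  bits 10000111 = 135

135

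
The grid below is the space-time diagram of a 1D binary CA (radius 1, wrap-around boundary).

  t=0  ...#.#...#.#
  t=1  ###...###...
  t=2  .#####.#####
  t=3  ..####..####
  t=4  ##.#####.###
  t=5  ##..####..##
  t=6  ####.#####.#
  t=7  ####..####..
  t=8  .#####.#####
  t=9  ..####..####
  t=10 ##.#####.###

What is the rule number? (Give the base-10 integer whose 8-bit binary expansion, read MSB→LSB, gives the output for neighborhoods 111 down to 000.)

  ### -> #   bit 7 = 1  t=1,i=1
  ##. -> #   bit 6 = 1  t=1,i=2
  #.# -> .   bit 5 = 0  t=0,i=4
  #.. -> #   bit 4 = 1  t=0,i=0
  .## -> .   bit 3 = 0  t=1,i=0
  .#. -> .   bit 2 = 0  t=0,i=3
  ..# -> #   bit 1 = 1  t=0,i=2
  ... -> #   bit 0 = 1  t=0,i=1
  bits 11010011 = 211

211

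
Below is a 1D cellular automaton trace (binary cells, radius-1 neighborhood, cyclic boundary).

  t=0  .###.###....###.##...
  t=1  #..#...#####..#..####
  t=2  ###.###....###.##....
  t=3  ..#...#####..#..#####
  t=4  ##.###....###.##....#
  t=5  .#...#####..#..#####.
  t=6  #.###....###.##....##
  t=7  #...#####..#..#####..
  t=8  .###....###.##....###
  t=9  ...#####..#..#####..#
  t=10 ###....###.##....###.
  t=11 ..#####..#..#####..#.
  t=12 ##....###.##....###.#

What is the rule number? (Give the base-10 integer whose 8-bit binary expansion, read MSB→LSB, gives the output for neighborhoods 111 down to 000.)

83

  nb ###: next=.  (t=0,i=2, bit7=0)
  nb ##.: next=#  (t=0,i=3, bit6=1)
  nb #.#: next=.  (t=0,i=4, bit5=0)
  nb #..: next=#  (t=0,i=8, bit4=1)
  nb .##: next=.  (t=0,i=1, bit3=0)
  nb .#.: next=.  (t=1,i=3, bit2=0)
  nb ..#: next=#  (t=0,i=0, bit1=1)
  nb ...: next=#  (t=0,i=9, bit0=1)
  bits 01010011 = 83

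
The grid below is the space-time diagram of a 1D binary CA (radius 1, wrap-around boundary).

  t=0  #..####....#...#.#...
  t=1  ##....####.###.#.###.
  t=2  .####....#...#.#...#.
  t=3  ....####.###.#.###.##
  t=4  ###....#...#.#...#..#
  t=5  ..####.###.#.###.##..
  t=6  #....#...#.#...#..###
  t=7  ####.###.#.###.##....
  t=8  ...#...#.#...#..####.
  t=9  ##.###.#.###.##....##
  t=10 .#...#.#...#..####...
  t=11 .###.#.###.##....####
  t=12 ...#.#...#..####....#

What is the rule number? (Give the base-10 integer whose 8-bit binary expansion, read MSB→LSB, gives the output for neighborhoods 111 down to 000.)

  nb ###: next=.  (t=0,i=4, bit7=0)
  nb ##.: next=#  (t=0,i=6, bit6=1)
  nb #.#: next=.  (t=0,i=16, bit5=0)
  nb #..: next=#  (t=0,i=1, bit4=1)
  nb .##: next=.  (t=0,i=3, bit3=0)
  nb .#.: next=#  (t=0,i=0, bit2=1)
  nb ..#: next=.  (t=0,i=2, bit1=0)
  nb ...: next=#  (t=0,i=8, bit0=1)
  bits 01010101 = 85

85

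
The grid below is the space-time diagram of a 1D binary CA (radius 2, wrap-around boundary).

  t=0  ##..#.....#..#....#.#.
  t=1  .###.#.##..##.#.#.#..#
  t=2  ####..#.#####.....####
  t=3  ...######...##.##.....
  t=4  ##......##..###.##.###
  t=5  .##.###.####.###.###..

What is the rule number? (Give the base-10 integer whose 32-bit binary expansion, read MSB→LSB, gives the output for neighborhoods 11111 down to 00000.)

  [31] ##### => .  t=2,i=0
  [30] ####. => .  t=2,i=2
  [29] ###.# => #  t=1,i=3
  [28] ###.. => #  t=2,i=3
  [27] ##.## => #  t=3,i=14
  [26] ##.#. => .  t=1,i=4
  [25] ##..# => #  t=0,i=2
  [24] ##... => #  t=2,i=13
  [23] #.### => #  t=1,i=1
  [22] #.##. => .  t=0,i=0
  [21] #.#.# => .  t=0,i=20
  [20] #.#.. => #  t=1,i=18
  [19] #..## => #  t=1,i=10
  [18] #..#. => #  t=0,i=3
  [17] #...# => .  t=3,i=10
  [16] #.... => .  t=0,i=6
  [15] .#### => .  t=2,i=9
  [14] .###. => #  t=1,i=2
  [13] .##.# => #  t=1,i=12
  [12] .##.. => #  t=0,i=1
  [11] .#.## => #  t=0,i=21
  [10] .#.#. => .  t=0,i=19
  [9] .#..# => #  t=0,i=11
  [8] .#... => #  t=0,i=5
  [7] ..### => .  t=2,i=18
  [6] ..##. => #  t=1,i=11
  [5] ..#.# => #  t=0,i=18
  [4] ..#.. => .  t=0,i=4
  [3] ...## => .  t=2,i=17
  [2] ...#. => .  t=0,i=9
  [1] ....# => #  t=0,i=8
  [0] ..... => #  t=0,i=7
  bits 00111011100111000111101101100011 = 1000110947

1000110947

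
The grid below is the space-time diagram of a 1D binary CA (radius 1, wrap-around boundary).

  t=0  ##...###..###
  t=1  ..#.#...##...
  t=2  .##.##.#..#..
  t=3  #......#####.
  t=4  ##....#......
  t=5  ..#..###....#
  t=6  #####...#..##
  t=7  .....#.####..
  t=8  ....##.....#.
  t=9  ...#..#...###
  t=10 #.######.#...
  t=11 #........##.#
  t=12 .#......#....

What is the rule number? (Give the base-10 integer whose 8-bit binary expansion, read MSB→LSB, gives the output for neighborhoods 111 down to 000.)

22

  nb ###: next=.  (t=0,i=0, bit7=0)
  nb ##.: next=.  (t=0,i=1, bit6=0)
  nb #.#: next=.  (t=1,i=3, bit5=0)
  nb #..: next=#  (t=0,i=2, bit4=1)
  nb .##: next=.  (t=0,i=5, bit3=0)
  nb .#.: next=#  (t=1,i=2, bit2=1)
  nb ..#: next=#  (t=0,i=4, bit1=1)
  nb ...: next=.  (t=0,i=3, bit0=0)
  bits 00010110 = 22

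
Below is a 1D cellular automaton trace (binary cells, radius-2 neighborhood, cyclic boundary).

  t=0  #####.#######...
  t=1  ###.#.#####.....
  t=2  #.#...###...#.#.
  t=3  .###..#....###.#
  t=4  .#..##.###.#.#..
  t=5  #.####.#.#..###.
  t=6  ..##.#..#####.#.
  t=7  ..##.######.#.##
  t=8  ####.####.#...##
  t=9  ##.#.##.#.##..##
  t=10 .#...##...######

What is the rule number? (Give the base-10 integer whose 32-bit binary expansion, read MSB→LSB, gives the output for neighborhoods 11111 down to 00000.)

2732439526

  ##### -> #   bit 31 = 1  t=0,i=2
  ####. -> .   bit 30 = 0  t=0,i=3
  ###.# -> #   bit 29 = 1  t=0,i=4
  ###.. -> .   bit 28 = 0  t=0,i=12
  ##.## -> .   bit 27 = 0  t=0,i=5
  ##.#. -> .   bit 26 = 0  t=1,i=3
  ##..# -> #   bit 25 = 1  t=3,i=4
  ##... -> .   bit 24 = 0  t=0,i=13
  #.### -> #   bit 23 = 1  t=0,i=6
  #.##. -> #   bit 22 = 1  t=7,i=14
  #.#.# -> .   bit 21 = 0  t=1,i=4
  #.#.. -> #   bit 20 = 1  t=2,i=2
  #..## -> #   bit 19 = 1  t=4,i=3
  #..#. -> #   bit 18 = 1  t=3,i=5
  #...# -> .   bit 17 = 0  t=0,i=14
  #.... -> #   bit 16 = 1  t=1,i=12
  .#### -> #   bit 15 = 1  t=0,i=1
  .###. -> .   bit 14 = 0  t=1,i=1
  .##.# -> #   bit 13 = 1  t=4,i=5
  .##.. -> #   bit 12 = 1  t=7,i=15
  .#.## -> .   bit 11 = 0  t=1,i=5
  .#.#. -> #   bit 10 = 1  t=2,i=1
  .#..# -> #   bit 9 = 1  t=4,i=2
  .#... -> #   bit 8 = 1  t=2,i=3
  ..### -> #   bit 7 = 1  t=0,i=0
  ..##. -> #   bit 6 = 1  t=4,i=4
  ..#.# -> #   bit 5 = 1  t=2,i=12
  ..#.. -> .   bit 4 = 0  t=3,i=6
  ...## -> .   bit 3 = 0  t=0,i=15
  ...#. -> #   bit 2 = 1  t=2,i=11
  ....# -> #   bit 1 = 1  t=1,i=14
  ..... -> .   bit 0 = 0  t=1,i=13
  bits 10100010110111011011011111100110 = 2732439526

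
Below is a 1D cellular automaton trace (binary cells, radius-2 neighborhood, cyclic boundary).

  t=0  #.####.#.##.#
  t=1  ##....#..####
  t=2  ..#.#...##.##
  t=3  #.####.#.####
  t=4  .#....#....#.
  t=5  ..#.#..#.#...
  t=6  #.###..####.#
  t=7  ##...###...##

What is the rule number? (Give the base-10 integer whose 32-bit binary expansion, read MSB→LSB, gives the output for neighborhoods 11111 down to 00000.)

  ##### -> #   bit 31 = 1  t=1,i=11
  ####. -> .   bit 30 = 0  t=0,i=4
  ###.# -> .   bit 29 = 0  t=0,i=5
  ###.. -> .   bit 28 = 0  t=1,i=1
  ##.## -> #   bit 27 = 1  t=0,i=1
  ##.#. -> #   bit 26 = 1  t=0,i=6
  ##..# -> #   bit 25 = 1  t=2,i=0
  ##... -> #   bit 24 = 1  t=1,i=2
  #.### -> .   bit 23 = 0  t=0,i=2
  #.##. -> #   bit 22 = 1  t=0,i=9
  #.#.# -> .   bit 21 = 0  t=0,i=7
  #.#.. -> #   bit 20 = 1  t=2,i=4
  #..## -> #   bit 19 = 1  t=1,i=8
  #..#. -> .   bit 18 = 0  t=2,i=1
  #...# -> .   bit 17 = 0  t=2,i=6
  #.... -> .   bit 16 = 0  t=1,i=3
  .#### -> .   bit 15 = 0  t=0,i=3
  .###. -> .   bit 14 = 0  t=6,i=3
  .##.# -> #   bit 13 = 1  t=0,i=0
  .##.. -> #   bit 12 = 1  t=2,i=12
  .#.## -> .   bit 11 = 0  t=0,i=8
  .#.#. -> #   bit 10 = 1  t=2,i=3
  .#..# -> .   bit 9 = 0  t=1,i=7
  .#... -> #   bit 8 = 1  t=2,i=5
  ..### -> #   bit 7 = 1  t=1,i=9
  ..##. -> .   bit 6 = 0  t=2,i=8
  ..#.# -> #   bit 5 = 1  t=2,i=2
  ..#.. -> .   bit 4 = 0  t=1,i=6
  ...## -> #   bit 3 = 1  t=2,i=7
  ...#. -> .   bit 2 = 0  t=1,i=5
  ....# -> #   bit 1 = 1  t=1,i=4
  ..... -> #   bit 0 = 1  t=5,i=12
  bits 10001111010110000011010110101011 = 2404922795

2404922795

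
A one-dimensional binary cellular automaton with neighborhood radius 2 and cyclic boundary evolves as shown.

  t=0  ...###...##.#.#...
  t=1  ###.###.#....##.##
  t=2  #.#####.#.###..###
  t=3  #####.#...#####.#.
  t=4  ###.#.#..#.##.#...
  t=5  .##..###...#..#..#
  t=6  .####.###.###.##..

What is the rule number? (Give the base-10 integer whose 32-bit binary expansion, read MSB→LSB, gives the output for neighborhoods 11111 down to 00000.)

  nb #####: next=#  (t=1,i=0, bit31=1)
  nb ####.: next=.  (t=1,i=1, bit30=0)
  nb ###.#: next=#  (t=1,i=2, bit29=1)
  nb ###..: next=#  (t=0,i=5, bit28=1)
  nb ##.##: next=#  (t=1,i=3, bit27=1)
  nb ##.#.: next=.  (t=0,i=11, bit26=0)
  nb ##..#: next=#  (t=2,i=13, bit25=1)
  nb ##...: next=#  (t=0,i=6, bit24=1)
  nb #.###: next=#  (t=1,i=4, bit23=1)
  nb #.##.: next=#  (t=4,i=11, bit22=1)
  nb #.#.#: next=.  (t=0,i=12, bit21=0)
  nb #.#..: next=#  (t=0,i=14, bit20=1)
  nb #..##: next=#  (t=2,i=14, bit19=1)
  nb #..#.: next=.  (t=4,i=8, bit18=0)
  nb #...#: next=.  (t=0,i=7, bit17=0)
  nb #....: next=#  (t=0,i=16, bit16=1)
  nb .####: next=#  (t=1,i=17, bit15=1)
  nb .###.: next=#  (t=0,i=4, bit14=1)
  nb .##.#: next=.  (t=0,i=10, bit13=0)
  nb .##..: next=#  (t=5,i=2, bit12=1)
  nb .#.##: next=.  (t=2,i=9, bit11=0)
  nb .#.#.: next=#  (t=0,i=13, bit10=1)
  nb .#..#: next=#  (t=4,i=7, bit9=1)
  nb .#...: next=.  (t=0,i=15, bit8=0)
  nb ..###: next=.  (t=0,i=3, bit7=0)
  nb ..##.: next=.  (t=0,i=9, bit6=0)
  nb ..#.#: next=.  (t=4,i=9, bit5=0)
  nb ..#..: next=#  (t=5,i=11, bit4=1)
  nb ...##: next=#  (t=0,i=2, bit3=1)
  nb ...#.: next=#  (t=5,i=10, bit2=1)
  nb ....#: next=#  (t=0,i=1, bit1=1)
  nb .....: next=#  (t=0,i=0, bit0=1)
  bits 10111011110110011101011000011111 = 3151615519

3151615519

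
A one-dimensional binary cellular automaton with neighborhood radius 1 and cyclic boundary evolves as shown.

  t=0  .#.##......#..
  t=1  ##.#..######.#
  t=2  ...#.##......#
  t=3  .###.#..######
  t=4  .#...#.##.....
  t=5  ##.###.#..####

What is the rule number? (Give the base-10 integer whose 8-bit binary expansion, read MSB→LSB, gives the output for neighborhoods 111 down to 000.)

  [7] ### => .  t=1,i=0
  [6] ##. => .  t=0,i=4
  [5] #.# => .  t=0,i=2
  [4] #.. => .  t=0,i=5
  [3] .## => #  t=0,i=3
  [2] .#. => #  t=0,i=1
  [1] ..# => #  t=0,i=0
  [0] ... => #  t=0,i=6
  bits 00001111 = 15

15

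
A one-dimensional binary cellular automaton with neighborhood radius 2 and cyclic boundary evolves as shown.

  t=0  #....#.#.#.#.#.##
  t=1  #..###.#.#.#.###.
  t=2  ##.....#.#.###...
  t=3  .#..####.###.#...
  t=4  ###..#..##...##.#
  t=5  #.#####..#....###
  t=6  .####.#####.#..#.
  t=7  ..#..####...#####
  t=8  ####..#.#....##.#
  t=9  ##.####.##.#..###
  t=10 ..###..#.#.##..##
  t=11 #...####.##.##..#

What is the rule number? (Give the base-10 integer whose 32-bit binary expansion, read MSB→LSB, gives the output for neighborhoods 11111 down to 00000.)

  #####|#  b31=1 t=5,i=4
  ####.|.  b30=0 t=3,i=6
  ###.#|.  b29=0 t=1,i=5
  ###..|#  b28=1 t=0,i=0
  ##.##|#  b27=1 t=3,i=8
  ##.#.|.  b26=0 t=1,i=6
  ##..#|#  b25=1 t=4,i=3
  ##...|.  b24=0 t=0,i=1
  #.###|#  b23=1 t=0,i=15
  #.##.|.  b22=0 t=9,i=8
  #.#.#|#  b21=1 t=0,i=7
  #.#..|#  b20=1 t=1,i=0
  #..##|.  b19=0 t=1,i=2
  #..#.|#  b18=1 t=4,i=4
  #...#|.  b17=0 t=2,i=15
  #....|.  b16=0 t=0,i=2
  .####|#  b15=1 t=3,i=5
  .###.|.  b14=0 t=0,i=16
  .##.#|#  b13=1 t=4,i=14
  .##..|#  b12=1 t=2,i=1
  .#.##|#  b11=1 t=0,i=14
  .#.#.|.  b10=0 t=0,i=6
  .#..#|#  b9=1 t=1,i=1
  .#...|#  b8=1 t=3,i=14
  ..###|.  b7=0 t=1,i=3
  ..##.|.  b6=0 t=2,i=0
  ..#.#|#  b5=1 t=0,i=5
  ..#..|#  b4=1 t=3,i=1
  ...##|.  b3=0 t=2,i=16
  ...#.|#  b2=1 t=0,i=4
  ....#|#  b1=1 t=0,i=3
  .....|#  b0=1 t=2,i=4
  bits 10011010101101001011101100110111 = 2595535671

2595535671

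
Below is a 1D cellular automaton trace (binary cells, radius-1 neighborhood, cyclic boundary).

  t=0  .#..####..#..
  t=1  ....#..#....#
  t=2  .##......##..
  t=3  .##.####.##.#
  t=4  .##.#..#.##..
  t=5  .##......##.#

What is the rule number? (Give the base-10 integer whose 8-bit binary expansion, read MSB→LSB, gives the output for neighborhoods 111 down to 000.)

  nb ###: next=.  (t=0,i=5, bit7=0)
  nb ##.: next=#  (t=0,i=7, bit6=1)
  nb #.#: next=.  (t=3,i=0, bit5=0)
  nb #..: next=.  (t=0,i=2, bit4=0)
  nb .##: next=#  (t=0,i=4, bit3=1)
  nb .#.: next=.  (t=0,i=1, bit2=0)
  nb ..#: next=.  (t=0,i=0, bit1=0)
  nb ...: next=#  (t=0,i=12, bit0=1)
  bits 01001001 = 73

73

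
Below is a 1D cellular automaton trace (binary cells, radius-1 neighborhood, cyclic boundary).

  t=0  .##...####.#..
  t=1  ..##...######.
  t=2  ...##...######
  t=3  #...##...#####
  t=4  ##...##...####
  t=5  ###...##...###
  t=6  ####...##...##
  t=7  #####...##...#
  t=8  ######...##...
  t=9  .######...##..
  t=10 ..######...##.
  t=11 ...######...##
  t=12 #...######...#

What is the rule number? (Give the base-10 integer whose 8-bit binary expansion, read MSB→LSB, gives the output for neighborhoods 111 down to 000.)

244

  [7] ### => #  t=0,i=7
  [6] ##. => #  t=0,i=2
  [5] #.# => #  t=0,i=10
  [4] #.. => #  t=0,i=3
  [3] .## => .  t=0,i=1
  [2] .#. => #  t=0,i=11
  [1] ..# => .  t=0,i=0
  [0] ... => .  t=0,i=4
  bits 11110100 = 244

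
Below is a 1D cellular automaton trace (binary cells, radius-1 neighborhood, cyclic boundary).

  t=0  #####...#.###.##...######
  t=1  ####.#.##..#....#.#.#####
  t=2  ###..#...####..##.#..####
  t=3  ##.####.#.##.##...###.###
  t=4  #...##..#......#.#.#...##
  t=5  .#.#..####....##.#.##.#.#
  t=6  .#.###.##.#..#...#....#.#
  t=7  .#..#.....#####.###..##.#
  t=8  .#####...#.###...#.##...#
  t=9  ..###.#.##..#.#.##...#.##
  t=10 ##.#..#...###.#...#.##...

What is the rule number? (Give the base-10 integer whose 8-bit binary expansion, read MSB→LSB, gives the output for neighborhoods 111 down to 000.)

  [7] ### => #  t=0,i=0
  [6] ##. => .  t=0,i=4
  [5] #.# => .  t=0,i=9
  [4] #.. => #  t=0,i=5
  [3] .## => .  t=0,i=10
  [2] .#. => #  t=0,i=8
  [1] ..# => #  t=0,i=7
  [0] ... => .  t=0,i=6
  bits 10010110 = 150

150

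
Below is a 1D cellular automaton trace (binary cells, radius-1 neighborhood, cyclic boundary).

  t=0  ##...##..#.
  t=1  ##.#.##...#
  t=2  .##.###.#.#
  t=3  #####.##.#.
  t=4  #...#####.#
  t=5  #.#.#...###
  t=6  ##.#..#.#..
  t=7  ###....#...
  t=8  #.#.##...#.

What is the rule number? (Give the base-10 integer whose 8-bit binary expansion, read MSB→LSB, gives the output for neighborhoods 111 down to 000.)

  [7] ### => .  t=1,i=0
  [6] ##. => #  t=0,i=1
  [5] #.# => #  t=0,i=10
  [4] #.. => .  t=0,i=2
  [3] .## => #  t=0,i=0
  [2] .#. => .  t=0,i=9
  [1] ..# => .  t=0,i=4
  [0] ... => #  t=0,i=3
  bits 01101001 = 105

105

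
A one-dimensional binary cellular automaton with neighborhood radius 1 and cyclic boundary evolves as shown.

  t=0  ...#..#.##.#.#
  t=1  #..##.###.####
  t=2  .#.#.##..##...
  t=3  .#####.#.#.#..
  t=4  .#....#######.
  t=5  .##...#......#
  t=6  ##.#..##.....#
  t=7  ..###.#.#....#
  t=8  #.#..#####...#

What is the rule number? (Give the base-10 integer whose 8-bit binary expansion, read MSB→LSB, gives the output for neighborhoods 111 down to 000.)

  nb ###: next=.  (t=1,i=7, bit7=0)
  nb ##.: next=.  (t=0,i=9, bit6=0)
  nb #.#: next=#  (t=0,i=7, bit5=1)
  nb #..: next=#  (t=0,i=0, bit4=1)
  nb .##: next=#  (t=0,i=8, bit3=1)
  nb .#.: next=#  (t=0,i=3, bit2=1)
  nb ..#: next=.  (t=0,i=2, bit1=0)
  nb ...: next=.  (t=0,i=1, bit0=0)
  bits 00111100 = 60

60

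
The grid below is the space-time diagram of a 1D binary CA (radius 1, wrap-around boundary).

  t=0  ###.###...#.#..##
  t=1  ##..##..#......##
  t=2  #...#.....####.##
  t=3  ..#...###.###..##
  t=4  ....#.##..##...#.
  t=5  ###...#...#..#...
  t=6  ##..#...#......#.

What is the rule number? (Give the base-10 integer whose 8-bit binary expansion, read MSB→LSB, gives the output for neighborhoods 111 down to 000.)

  ###|#  b7=1 t=0,i=0
  ##.|.  b6=0 t=0,i=2
  #.#|.  b5=0 t=0,i=3
  #..|.  b4=0 t=0,i=7
  .##|#  b3=1 t=0,i=4
  .#.|.  b2=0 t=0,i=10
  ..#|.  b1=0 t=0,i=9
  ...|#  b0=1 t=0,i=8
  bits 10001001 = 137

137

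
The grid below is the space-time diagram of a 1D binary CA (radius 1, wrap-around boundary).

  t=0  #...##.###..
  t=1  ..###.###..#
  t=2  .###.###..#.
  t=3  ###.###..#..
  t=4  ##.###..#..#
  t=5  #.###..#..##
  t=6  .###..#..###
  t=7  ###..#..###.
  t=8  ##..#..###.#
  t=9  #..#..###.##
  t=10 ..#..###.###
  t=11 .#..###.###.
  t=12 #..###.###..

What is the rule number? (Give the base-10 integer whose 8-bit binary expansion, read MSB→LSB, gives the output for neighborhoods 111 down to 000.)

171

  ###|#  b7=1 t=0,i=8
  ##.|.  b6=0 t=0,i=5
  #.#|#  b5=1 t=0,i=6
  #..|.  b4=0 t=0,i=1
  .##|#  b3=1 t=0,i=4
  .#.|.  b2=0 t=0,i=0
  ..#|#  b1=1 t=0,i=3
  ...|#  b0=1 t=0,i=2
  bits 10101011 = 171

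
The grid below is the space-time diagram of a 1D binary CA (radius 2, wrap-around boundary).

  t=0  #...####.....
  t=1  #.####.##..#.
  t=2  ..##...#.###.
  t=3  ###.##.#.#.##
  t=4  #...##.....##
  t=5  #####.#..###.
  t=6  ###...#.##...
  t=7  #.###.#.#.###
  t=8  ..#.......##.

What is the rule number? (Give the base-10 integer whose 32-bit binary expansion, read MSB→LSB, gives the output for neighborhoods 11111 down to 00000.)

2480840954

  [31] ##### => #  t=3,i=0
  [30] ####. => .  t=0,i=6
  [29] ###.# => .  t=1,i=5
  [28] ###.. => #  t=0,i=7
  [27] ##.## => .  t=1,i=6
  [26] ##.#. => .  t=3,i=6
  [25] ##..# => #  t=1,i=9
  [24] ##... => #  t=0,i=8
  [23] #.### => #  t=1,i=2
  [22] #.##. => #  t=1,i=7
  [21] #.#.# => .  t=1,i=0
  [20] #.#.. => #  t=5,i=6
  [19] #..## => #  t=5,i=8
  [18] #..#. => #  t=1,i=10
  [17] #...# => #  t=0,i=2
  [16] #.... => .  t=0,i=9
  [15] .#### => #  t=0,i=5
  [14] .###. => .  t=2,i=10
  [13] .##.# => #  t=3,i=5
  [12] .##.. => .  t=1,i=8
  [11] .#.## => .  t=1,i=1
  [10] .#.#. => .  t=1,i=12
  [9] .#..# => .  t=5,i=7
  [8] .#... => .  t=0,i=1
  [7] ..### => #  t=0,i=4
  [6] ..##. => #  t=2,i=2
  [5] ..#.# => #  t=1,i=11
  [4] ..#.. => #  t=0,i=0
  [3] ...## => #  t=0,i=3
  [2] ...#. => .  t=0,i=12
  [1] ....# => #  t=0,i=11
  [0] ..... => .  t=0,i=10
  bits 10010011110111101010000011111010 = 2480840954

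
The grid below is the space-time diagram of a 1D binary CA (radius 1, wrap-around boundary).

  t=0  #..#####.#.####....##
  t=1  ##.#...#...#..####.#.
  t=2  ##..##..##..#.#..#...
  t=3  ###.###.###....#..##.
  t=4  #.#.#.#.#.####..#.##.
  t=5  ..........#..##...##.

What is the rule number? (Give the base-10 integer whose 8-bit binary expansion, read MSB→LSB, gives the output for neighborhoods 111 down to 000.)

89

  nb ###: next=.  (t=0,i=4, bit7=0)
  nb ##.: next=#  (t=0,i=0, bit6=1)
  nb #.#: next=.  (t=0,i=8, bit5=0)
  nb #..: next=#  (t=0,i=1, bit4=1)
  nb .##: next=#  (t=0,i=3, bit3=1)
  nb .#.: next=.  (t=0,i=9, bit2=0)
  nb ..#: next=.  (t=0,i=2, bit1=0)
  nb ...: next=#  (t=0,i=16, bit0=1)
  bits 01011001 = 89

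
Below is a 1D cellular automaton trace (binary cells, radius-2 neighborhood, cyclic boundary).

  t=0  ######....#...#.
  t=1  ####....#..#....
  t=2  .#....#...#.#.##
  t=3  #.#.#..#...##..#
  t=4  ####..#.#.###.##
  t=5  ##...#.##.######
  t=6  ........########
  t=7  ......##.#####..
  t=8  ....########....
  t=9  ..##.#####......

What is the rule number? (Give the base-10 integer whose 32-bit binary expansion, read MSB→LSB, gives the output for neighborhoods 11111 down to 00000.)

  #####|#  b31=1 t=0,i=2
  ####.|.  b30=0 t=0,i=4
  ###.#|#  b29=1 t=4,i=12
  ###..|.  b28=0 t=0,i=5
  ##.##|#  b27=1 t=4,i=13
  ##.#.|#  b26=1 t=2,i=0
  ##..#|.  b25=0 t=3,i=13
  ##...|.  b24=0 t=0,i=6
  #.###|#  b23=1 t=0,i=0
  #.##.|.  b22=0 t=2,i=14
  #.#.#|#  b21=1 t=2,i=12
  #.#..|.  b20=0 t=2,i=1
  #..##|#  b19=1 t=3,i=14
  #..#.|#  b18=1 t=1,i=10
  #...#|.  b17=0 t=0,i=12
  #....|.  b16=0 t=0,i=7
  .####|#  b15=1 t=0,i=1
  .###.|#  b14=1 t=4,i=11
  .##.#|#  b13=1 t=2,i=15
  .##..|#  b12=1 t=3,i=12
  .#.##|.  b11=0 t=0,i=15
  .#.#.|#  b10=1 t=2,i=11
  .#..#|.  b9=0 t=1,i=9
  .#...|#  b8=1 t=0,i=11
  ..###|.  b7=0 t=1,i=0
  ..##.|#  b6=1 t=3,i=11
  ..#.#|.  b5=0 t=0,i=14
  ..#..|.  b4=0 t=0,i=10
  ...##|#  b3=1 t=1,i=15
  ...#.|.  b2=0 t=0,i=9
  ....#|#  b1=1 t=0,i=8
  .....|.  b0=0 t=6,i=2
  bits 10101100101011001111010101001010 = 2897016138

2897016138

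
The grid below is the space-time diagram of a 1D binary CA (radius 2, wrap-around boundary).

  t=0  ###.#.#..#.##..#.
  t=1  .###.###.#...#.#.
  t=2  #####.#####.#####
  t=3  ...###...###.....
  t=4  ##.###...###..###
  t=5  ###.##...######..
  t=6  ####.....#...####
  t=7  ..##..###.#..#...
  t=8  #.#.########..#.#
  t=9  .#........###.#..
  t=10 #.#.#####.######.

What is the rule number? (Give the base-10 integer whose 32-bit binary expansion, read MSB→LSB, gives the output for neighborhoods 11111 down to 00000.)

  [31] ##### => .  t=2,i=0
  [30] ####. => #  t=2,i=3
  [29] ###.# => #  t=0,i=2
  [28] ###.. => #  t=3,i=5
  [27] ##.## => #  t=1,i=4
  [26] ##.#. => #  t=0,i=3
  [25] ##..# => #  t=0,i=13
  [24] ##... => .  t=3,i=6
  [23] #.### => .  t=0,i=0
  [22] #.##. => .  t=0,i=11
  [21] #.#.# => .  t=0,i=4
  [20] #.#.. => #  t=0,i=6
  [19] #..## => #  t=1,i=0
  [18] #..#. => .  t=0,i=8
  [17] #...# => .  t=1,i=11
  [16] #.... => .  t=3,i=13
  [15] .#### => .  t=2,i=7
  [14] .###. => #  t=0,i=1
  [13] .##.# => .  t=8,i=0
  [12] .##.. => .  t=0,i=12
  [11] .#.## => .  t=0,i=10
  [10] .#.#. => #  t=0,i=5
  [9] .#..# => #  t=0,i=7
  [8] .#... => #  t=1,i=10
  [7] ..### => #  t=1,i=1
  [6] ..##. => #  t=7,i=2
  [5] ..#.# => #  t=0,i=9
  [4] ..#.. => .  t=6,i=9
  [3] ...## => .  t=3,i=2
  [2] ...#. => #  t=1,i=12
  [1] ....# => #  t=3,i=1
  [0] ..... => #  t=3,i=0
  bits 01111110000110000100011111100111 = 2115520487

2115520487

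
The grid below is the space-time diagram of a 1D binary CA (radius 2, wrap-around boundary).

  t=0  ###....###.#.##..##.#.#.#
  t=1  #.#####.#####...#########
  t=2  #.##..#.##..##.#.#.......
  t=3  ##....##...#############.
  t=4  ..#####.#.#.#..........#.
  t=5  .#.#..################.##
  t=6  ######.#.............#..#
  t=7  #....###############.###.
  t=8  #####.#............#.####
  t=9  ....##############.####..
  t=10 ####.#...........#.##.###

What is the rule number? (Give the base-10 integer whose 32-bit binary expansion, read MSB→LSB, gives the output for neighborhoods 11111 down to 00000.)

901377915

  #####|.  b31=0 t=1,i=4
  ####.|.  b30=0 t=0,i=1
  ###.#|#  b29=1 t=0,i=9
  ###..|#  b28=1 t=0,i=2
  ##.##|.  b27=0 t=1,i=1
  ##.#.|#  b26=1 t=0,i=10
  ##..#|.  b25=0 t=0,i=15
  ##...|#  b24=1 t=0,i=3
  #.###|#  b23=1 t=0,i=24
  #.##.|.  b22=0 t=0,i=13
  #.#.#|#  b21=1 t=0,i=11
  #.#..|#  b20=1 t=2,i=17
  #..##|#  b19=1 t=0,i=16
  #..#.|.  b18=0 t=2,i=5
  #...#|.  b17=0 t=1,i=14
  #....|#  b16=1 t=0,i=4
  .####|#  b15=1 t=0,i=0
  .###.|#  b14=1 t=0,i=8
  .##.#|#  b13=1 t=0,i=18
  .##..|.  b12=0 t=0,i=14
  .#.##|#  b11=1 t=0,i=12
  .#.#.|#  b10=1 t=0,i=21
  .#..#|#  b9=1 t=5,i=4
  .#...|#  b8=1 t=2,i=18
  ..###|.  b7=0 t=0,i=7
  ..##.|#  b6=1 t=0,i=17
  ..#.#|#  b5=1 t=2,i=0
  ..#..|#  b4=1 t=4,i=23
  ...##|#  b3=1 t=0,i=6
  ...#.|.  b2=0 t=2,i=24
  ....#|#  b1=1 t=0,i=5
  .....|#  b0=1 t=2,i=20
  bits 00110101101110011110111101111011 = 901377915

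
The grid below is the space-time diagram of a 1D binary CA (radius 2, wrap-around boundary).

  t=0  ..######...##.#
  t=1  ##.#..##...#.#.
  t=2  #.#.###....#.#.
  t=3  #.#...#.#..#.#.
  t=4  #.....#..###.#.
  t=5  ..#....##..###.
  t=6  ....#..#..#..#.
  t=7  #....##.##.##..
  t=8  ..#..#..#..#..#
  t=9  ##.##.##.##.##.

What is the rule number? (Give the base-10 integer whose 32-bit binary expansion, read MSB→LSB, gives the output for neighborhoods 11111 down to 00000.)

1953333856

  #####|.  b31=0 t=0,i=4
  ####.|#  b30=1 t=0,i=6
  ###.#|#  b29=1 t=4,i=11
  ###..|#  b28=1 t=0,i=7
  ##.##|.  b27=0 t=7,i=7
  ##.#.|#  b26=1 t=0,i=13
  ##..#|.  b25=0 t=5,i=9
  ##...|.  b24=0 t=0,i=8
  #.###|.  b23=0 t=2,i=4
  #.##.|#  b22=1 t=1,i=0
  #.#.#|#  b21=1 t=1,i=13
  #.#..|.  b20=0 t=0,i=14
  #..##|#  b19=1 t=0,i=1
  #..#.|#  b18=1 t=3,i=10
  #...#|.  b17=0 t=0,i=9
  #....|#  b16=1 t=2,i=8
  .####|#  b15=1 t=0,i=3
  .###.|.  b14=0 t=2,i=5
  .##.#|.  b13=0 t=0,i=12
  .##..|.  b12=0 t=1,i=7
  .#.##|.  b11=0 t=1,i=14
  .#.#.|.  b10=0 t=1,i=12
  .#..#|#  b9=1 t=0,i=0
  .#...|.  b8=0 t=3,i=3
  ..###|.  b7=0 t=0,i=2
  ..##.|#  b6=1 t=0,i=11
  ..#.#|#  b5=1 t=1,i=11
  ..#..|.  b4=0 t=4,i=6
  ...##|.  b3=0 t=0,i=10
  ...#.|.  b2=0 t=1,i=10
  ....#|.  b1=0 t=2,i=9
  .....|.  b0=0 t=4,i=3
  bits 01110100011011011000001001100000 = 1953333856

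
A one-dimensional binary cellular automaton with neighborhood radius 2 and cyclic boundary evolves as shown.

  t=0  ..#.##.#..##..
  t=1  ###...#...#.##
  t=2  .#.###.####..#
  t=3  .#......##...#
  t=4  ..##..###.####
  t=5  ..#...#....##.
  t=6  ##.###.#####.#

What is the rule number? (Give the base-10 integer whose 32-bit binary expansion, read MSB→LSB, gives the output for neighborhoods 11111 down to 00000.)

1159954926

  [31] ##### => .  t=1,i=0
  [30] ####. => #  t=1,i=1
  [29] ###.# => .  t=2,i=5
  [28] ###.. => .  t=1,i=2
  [27] ##.## => .  t=2,i=6
  [26] ##.#. => #  t=0,i=6
  [25] ##..# => .  t=2,i=11
  [24] ##... => #  t=0,i=12
  [23] #.### => .  t=1,i=12
  [22] #.##. => .  t=0,i=4
  [21] #.#.# => #  t=2,i=1
  [20] #.#.. => .  t=0,i=7
  [19] #..## => .  t=0,i=9
  [18] #..#. => .  t=2,i=12
  [17] #...# => #  t=1,i=4
  [16] #.... => #  t=0,i=13
  [15] .#### => #  t=1,i=13
  [14] .###. => .  t=2,i=4
  [13] .##.# => .  t=0,i=5
  [12] .##.. => .  t=0,i=11
  [11] .#.## => .  t=0,i=3
  [10] .#.#. => .  t=2,i=0
  [9] .#..# => .  t=0,i=8
  [8] .#... => #  t=1,i=7
  [7] ..### => #  t=4,i=6
  [6] ..##. => #  t=0,i=10
  [5] ..#.# => #  t=0,i=2
  [4] ..#.. => .  t=1,i=6
  [3] ...## => #  t=3,i=7
  [2] ...#. => #  t=0,i=1
  [1] ....# => #  t=0,i=0
  [0] ..... => .  t=3,i=4
  bits 01000101001000111000000111101110 = 1159954926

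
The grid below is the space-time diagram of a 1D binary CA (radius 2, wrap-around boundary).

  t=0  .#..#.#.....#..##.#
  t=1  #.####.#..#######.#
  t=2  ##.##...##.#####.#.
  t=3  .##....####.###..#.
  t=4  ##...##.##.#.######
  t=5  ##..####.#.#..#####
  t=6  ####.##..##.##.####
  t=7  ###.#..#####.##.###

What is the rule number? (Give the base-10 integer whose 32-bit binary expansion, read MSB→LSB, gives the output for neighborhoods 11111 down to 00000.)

3660375934

  ##### -> #   bit 31 = 1  t=1,i=12
  ####. -> #   bit 30 = 1  t=1,i=4
  ###.# -> .   bit 29 = 0  t=1,i=5
  ###.. -> #   bit 28 = 1  t=3,i=14
  ##.## -> #   bit 27 = 1  t=1,i=1
  ##.#. -> .   bit 26 = 0  t=0,i=17
  ##..# -> #   bit 25 = 1  t=3,i=15
  ##... -> .   bit 24 = 0  t=2,i=5
  #.### -> .   bit 23 = 0  t=1,i=2
  #.##. -> .   bit 22 = 0  t=1,i=18
  #.#.# -> #   bit 21 = 1  t=0,i=18
  #.#.. -> .   bit 20 = 0  t=0,i=1
  #..## -> #   bit 19 = 1  t=0,i=14
  #..#. -> #   bit 18 = 1  t=0,i=3
  #...# -> .   bit 17 = 0  t=2,i=6
  #.... -> .   bit 16 = 0  t=0,i=8
  .#### -> #   bit 15 = 1  t=1,i=3
  .###. -> #   bit 14 = 1  t=3,i=13
  .##.# -> #   bit 13 = 1  t=0,i=16
  .##.. -> .   bit 12 = 0  t=2,i=4
  .#.## -> .   bit 11 = 0  t=2,i=18
  .#.#. -> #   bit 10 = 1  t=0,i=0
  .#..# -> #   bit 9 = 1  t=0,i=2
  .#... -> #   bit 8 = 1  t=0,i=7
  ..### -> .   bit 7 = 0  t=1,i=10
  ..##. -> #   bit 6 = 1  t=0,i=15
  ..#.# -> #   bit 5 = 1  t=0,i=4
  ..#.. -> #   bit 4 = 1  t=0,i=12
  ...## -> #   bit 3 = 1  t=2,i=7
  ...#. -> #   bit 2 = 1  t=0,i=11
  ....# -> #   bit 1 = 1  t=0,i=10
  ..... -> .   bit 0 = 0  t=0,i=9
  bits 11011010001011001110011101111110 = 3660375934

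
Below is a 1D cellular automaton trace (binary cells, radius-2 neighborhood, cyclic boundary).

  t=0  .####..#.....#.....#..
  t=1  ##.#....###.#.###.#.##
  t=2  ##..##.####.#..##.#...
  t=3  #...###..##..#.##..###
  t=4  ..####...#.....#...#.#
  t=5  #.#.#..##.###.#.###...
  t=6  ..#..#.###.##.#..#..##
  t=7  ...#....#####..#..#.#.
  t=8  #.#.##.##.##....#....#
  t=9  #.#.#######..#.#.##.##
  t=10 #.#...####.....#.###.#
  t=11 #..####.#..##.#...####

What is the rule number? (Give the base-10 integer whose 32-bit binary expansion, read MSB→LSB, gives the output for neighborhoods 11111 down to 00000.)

3898827725

  [31] ##### => #  t=7,i=10
  [30] ####. => #  t=0,i=3
  [29] ###.# => #  t=1,i=1
  [28] ###.. => .  t=0,i=4
  [27] ##.## => #  t=2,i=6
  [26] ##.#. => .  t=1,i=2
  [25] ##..# => .  t=0,i=5
  [24] ##... => .  t=3,i=1
  [23] #.### => .  t=1,i=14
  [22] #.##. => #  t=3,i=15
  [21] #.#.# => #  t=1,i=12
  [20] #.#.. => .  t=1,i=3
  [19] #..## => .  t=2,i=3
  [18] #..#. => .  t=0,i=6
  [17] #...# => #  t=0,i=21
  [16] #.... => #  t=0,i=9
  [15] .#### => .  t=0,i=2
  [14] .###. => #  t=1,i=9
  [13] .##.# => #  t=2,i=5
  [12] .##.. => .  t=2,i=1
  [11] .#.## => .  t=1,i=13
  [10] .#.#. => .  t=4,i=20
  [9] .#..# => #  t=2,i=13
  [8] .#... => #  t=0,i=8
  [7] ..### => #  t=0,i=1
  [6] ..##. => #  t=2,i=0
  [5] ..#.# => .  t=3,i=13
  [4] ..#.. => .  t=0,i=7
  [3] ...## => #  t=0,i=0
  [2] ...#. => #  t=0,i=12
  [1] ....# => .  t=0,i=11
  [0] ..... => #  t=0,i=10
  bits 11101000011000110110001111001101 = 3898827725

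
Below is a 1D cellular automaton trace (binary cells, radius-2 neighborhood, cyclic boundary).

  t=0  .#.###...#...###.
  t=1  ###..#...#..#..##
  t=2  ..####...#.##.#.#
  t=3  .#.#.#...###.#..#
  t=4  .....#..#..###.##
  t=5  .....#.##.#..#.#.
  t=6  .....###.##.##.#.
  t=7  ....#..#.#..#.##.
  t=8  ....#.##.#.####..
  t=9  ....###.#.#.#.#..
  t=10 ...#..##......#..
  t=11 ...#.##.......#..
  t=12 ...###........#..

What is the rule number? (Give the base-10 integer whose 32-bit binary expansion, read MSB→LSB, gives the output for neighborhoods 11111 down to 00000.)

912033912

  #####|.  b31=0 t=1,i=0
  ####.|.  b30=0 t=1,i=1
  ###.#|#  b29=1 t=3,i=11
  ###..|#  b28=1 t=0,i=5
  ##.##|.  b27=0 t=4,i=14
  ##.#.|#  b26=1 t=2,i=13
  ##..#|#  b25=1 t=0,i=16
  ##...|.  b24=0 t=0,i=6
  #.###|.  b23=0 t=0,i=3
  #.##.|#  b22=1 t=2,i=11
  #.#.#|.  b21=0 t=2,i=14
  #.#..|#  b20=1 t=2,i=16
  #..##|#  b19=1 t=1,i=14
  #..#.|#  b18=1 t=0,i=0
  #...#|.  b17=0 t=0,i=7
  #....|.  b16=0 t=4,i=1
  .####|#  b15=1 t=1,i=16
  .###.|.  b14=0 t=0,i=4
  .##.#|.  b13=0 t=2,i=12
  .##..|.  b12=0 t=4,i=16
  .#.##|#  b11=1 t=0,i=2
  .#.#.|.  b10=0 t=2,i=15
  .#..#|.  b9=0 t=1,i=10
  .#...|.  b8=0 t=0,i=10
  ..###|.  b7=0 t=0,i=13
  ..##.|#  b6=1 t=10,i=6
  ..#.#|#  b5=1 t=0,i=1
  ..#..|#  b4=1 t=0,i=9
  ...##|#  b3=1 t=0,i=12
  ...#.|.  b2=0 t=0,i=8
  ....#|.  b1=0 t=4,i=3
  .....|.  b0=0 t=4,i=2
  bits 00110110010111001000100001111000 = 912033912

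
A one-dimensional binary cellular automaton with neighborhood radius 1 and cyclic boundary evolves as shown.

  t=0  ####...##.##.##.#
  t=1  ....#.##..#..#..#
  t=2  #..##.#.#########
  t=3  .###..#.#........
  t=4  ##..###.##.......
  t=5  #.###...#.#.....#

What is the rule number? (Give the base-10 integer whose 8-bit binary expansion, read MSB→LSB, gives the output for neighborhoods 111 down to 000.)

30

  ### -> .   bit 7 = 0  t=0,i=0
  ##. -> .   bit 6 = 0  t=0,i=3
  #.# -> .   bit 5 = 0  t=0,i=9
  #.. -> #   bit 4 = 1  t=0,i=4
  .## -> #   bit 3 = 1  t=0,i=7
  .#. -> #   bit 2 = 1  t=1,i=4
  ..# -> #   bit 1 = 1  t=0,i=6
  ... -> .   bit 0 = 0  t=0,i=5
  bits 00011110 = 30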